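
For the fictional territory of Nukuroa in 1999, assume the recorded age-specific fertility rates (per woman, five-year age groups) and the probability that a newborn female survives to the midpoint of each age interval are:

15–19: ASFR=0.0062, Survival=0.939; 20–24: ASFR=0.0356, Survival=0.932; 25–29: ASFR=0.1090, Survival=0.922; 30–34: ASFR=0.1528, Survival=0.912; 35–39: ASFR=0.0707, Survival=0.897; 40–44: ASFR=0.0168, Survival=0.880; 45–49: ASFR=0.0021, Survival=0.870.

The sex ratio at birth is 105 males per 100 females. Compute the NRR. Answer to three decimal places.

0.875

Proportion female at birth = 100 / (100 + 105) = 0.48780.
Each age group contributes 5 × ASFR × survival:
  15–19: 5 × 0.0062 × 0.939 = 0.02911
  20–24: 5 × 0.0356 × 0.932 = 0.16590
  25–29: 5 × 0.1090 × 0.922 = 0.50249
  30–34: 5 × 0.1528 × 0.912 = 0.69677
  35–39: 5 × 0.0707 × 0.897 = 0.31709
  40–44: 5 × 0.0168 × 0.880 = 0.07392
  45–49: 5 × 0.0021 × 0.870 = 0.00914
Sum = 1.79442
NRR = 0.48780 × 1.79442 = 0.87532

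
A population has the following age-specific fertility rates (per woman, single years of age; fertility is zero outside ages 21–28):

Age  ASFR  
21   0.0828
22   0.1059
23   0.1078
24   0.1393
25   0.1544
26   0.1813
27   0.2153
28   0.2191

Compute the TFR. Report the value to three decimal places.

Sum of ASFRs = 0.0828 + 0.1059 + 0.1078 + 0.1393 + 0.1544 + 0.1813 + 0.2153 + 0.2191 = 1.2059
TFR = 1.2059

1.206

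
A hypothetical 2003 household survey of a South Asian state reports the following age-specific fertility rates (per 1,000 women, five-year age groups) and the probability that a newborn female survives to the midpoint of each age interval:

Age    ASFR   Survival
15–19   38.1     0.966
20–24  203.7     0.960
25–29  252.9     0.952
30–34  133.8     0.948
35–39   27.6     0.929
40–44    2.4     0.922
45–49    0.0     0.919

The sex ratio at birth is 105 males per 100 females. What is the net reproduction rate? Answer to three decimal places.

Proportion female at birth = 100 / (100 + 105) = 0.48780.
Each age group contributes 5 × ASFR × survival:
  15–19: 5 × 38.1/1000 × 0.966 = 0.18402
  20–24: 5 × 203.7/1000 × 0.960 = 0.97776
  25–29: 5 × 252.9/1000 × 0.952 = 1.20380
  30–34: 5 × 133.8/1000 × 0.948 = 0.63421
  35–39: 5 × 27.6/1000 × 0.929 = 0.12820
  40–44: 5 × 2.4/1000 × 0.922 = 0.01106
  45–49: 5 × 0.0/1000 × 0.919 = 0.00000
Sum = 3.13905
NRR = 0.48780 × 3.13905 = 1.53123
With NRR above 1 the population is above replacement fertility.

1.531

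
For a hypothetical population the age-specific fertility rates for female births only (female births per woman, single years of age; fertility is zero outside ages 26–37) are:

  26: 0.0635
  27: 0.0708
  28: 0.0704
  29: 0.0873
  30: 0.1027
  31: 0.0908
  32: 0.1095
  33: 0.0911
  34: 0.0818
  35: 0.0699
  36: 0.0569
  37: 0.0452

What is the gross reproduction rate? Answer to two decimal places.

0.94

Sum of female ASFRs = 0.0635 + 0.0708 + 0.0704 + 0.0873 + 0.1027 + 0.0908 + 0.1095 + 0.0911 + 0.0818 + 0.0699 + 0.0569 + 0.0452 = 0.9399
GRR = 0.9399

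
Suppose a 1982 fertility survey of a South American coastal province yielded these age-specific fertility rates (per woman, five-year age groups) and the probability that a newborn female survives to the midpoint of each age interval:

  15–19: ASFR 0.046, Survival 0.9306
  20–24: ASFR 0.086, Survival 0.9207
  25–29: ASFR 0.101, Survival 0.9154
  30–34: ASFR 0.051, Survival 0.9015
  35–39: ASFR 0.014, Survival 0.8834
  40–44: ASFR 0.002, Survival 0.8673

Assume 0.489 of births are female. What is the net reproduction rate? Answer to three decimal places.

Proportion female at birth = 0.489.
Per-age-group product (5 × ASFR × survival probability):
  15–19: 5 × 0.046 × 0.9306 = 0.21404
  20–24: 5 × 0.086 × 0.9207 = 0.39590
  25–29: 5 × 0.101 × 0.9154 = 0.46228
  30–34: 5 × 0.051 × 0.9015 = 0.22988
  35–39: 5 × 0.014 × 0.8834 = 0.06184
  40–44: 5 × 0.002 × 0.8673 = 0.00867
Sum = 1.37261
NRR = 0.489 × 1.37261 = 0.67121
NRR < 1, so the cohort does not fully replace itself.

0.671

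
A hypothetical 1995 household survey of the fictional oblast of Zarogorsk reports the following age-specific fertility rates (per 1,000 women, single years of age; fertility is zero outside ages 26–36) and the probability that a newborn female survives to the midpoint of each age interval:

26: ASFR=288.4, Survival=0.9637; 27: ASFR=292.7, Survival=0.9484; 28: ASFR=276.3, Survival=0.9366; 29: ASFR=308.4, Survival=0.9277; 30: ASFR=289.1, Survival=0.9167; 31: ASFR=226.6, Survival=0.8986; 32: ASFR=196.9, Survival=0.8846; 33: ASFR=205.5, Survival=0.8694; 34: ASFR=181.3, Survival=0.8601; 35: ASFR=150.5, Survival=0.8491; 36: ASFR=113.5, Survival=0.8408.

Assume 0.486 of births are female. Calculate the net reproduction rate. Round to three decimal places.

Proportion female at birth = 0.486.
Weighting each age-specific rate by interval width and survival:
  26: 1 × 288.4/1000 × 0.9637 = 0.27793
  27: 1 × 292.7/1000 × 0.9484 = 0.27760
  28: 1 × 276.3/1000 × 0.9366 = 0.25878
  29: 1 × 308.4/1000 × 0.9277 = 0.28610
  30: 1 × 289.1/1000 × 0.9167 = 0.26502
  31: 1 × 226.6/1000 × 0.8986 = 0.20362
  32: 1 × 196.9/1000 × 0.8846 = 0.17418
  33: 1 × 205.5/1000 × 0.8694 = 0.17866
  34: 1 × 181.3/1000 × 0.8601 = 0.15594
  35: 1 × 150.5/1000 × 0.8491 = 0.12779
  36: 1 × 113.5/1000 × 0.8408 = 0.09543
Sum = 2.30105
NRR = 0.486 × 2.30105 = 1.11831
An NRR exceeding 1 indicates intrinsic growth under these rates.

1.118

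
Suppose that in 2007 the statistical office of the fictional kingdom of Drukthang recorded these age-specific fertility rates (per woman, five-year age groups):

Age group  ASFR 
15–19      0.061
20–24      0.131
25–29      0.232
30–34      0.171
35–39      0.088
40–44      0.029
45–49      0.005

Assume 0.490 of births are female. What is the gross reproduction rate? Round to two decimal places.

1.76

Proportion female at birth = 0.490.
Sum of ASFRs = 0.061 + 0.131 + 0.232 + 0.171 + 0.088 + 0.029 + 0.005 = 0.717
TFR = 5 × 0.717 = 3.585
GRR = 0.490 × 3.585 = 1.75665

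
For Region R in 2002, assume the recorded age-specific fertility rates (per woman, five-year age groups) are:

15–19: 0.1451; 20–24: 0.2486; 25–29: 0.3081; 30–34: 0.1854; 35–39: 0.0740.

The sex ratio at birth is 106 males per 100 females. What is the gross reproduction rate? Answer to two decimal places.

Proportion female at birth = 100 / (100 + 106) = 0.48544.
Sum of ASFRs = 0.1451 + 0.2486 + 0.3081 + 0.1854 + 0.0740 = 0.9612
TFR = 5 × 0.9612 = 4.806
GRR = 0.48544 × 4.806 = 2.33302

2.33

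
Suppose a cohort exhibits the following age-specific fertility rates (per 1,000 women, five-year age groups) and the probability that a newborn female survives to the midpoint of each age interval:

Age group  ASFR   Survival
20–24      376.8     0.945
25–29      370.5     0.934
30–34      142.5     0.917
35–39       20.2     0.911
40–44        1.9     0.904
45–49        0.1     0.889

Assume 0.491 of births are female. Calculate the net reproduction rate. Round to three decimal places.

Proportion female at birth = 0.491.
Per-age-group product (5 × ASFR × survival probability):
  20–24: 5 × 376.8/1000 × 0.945 = 1.78038
  25–29: 5 × 370.5/1000 × 0.934 = 1.73024
  30–34: 5 × 142.5/1000 × 0.917 = 0.65336
  35–39: 5 × 20.2/1000 × 0.911 = 0.09201
  40–44: 5 × 1.9/1000 × 0.904 = 0.00859
  45–49: 5 × 0.1/1000 × 0.889 = 0.00044
Sum = 4.26502
NRR = 0.491 × 4.26502 = 2.09412

2.094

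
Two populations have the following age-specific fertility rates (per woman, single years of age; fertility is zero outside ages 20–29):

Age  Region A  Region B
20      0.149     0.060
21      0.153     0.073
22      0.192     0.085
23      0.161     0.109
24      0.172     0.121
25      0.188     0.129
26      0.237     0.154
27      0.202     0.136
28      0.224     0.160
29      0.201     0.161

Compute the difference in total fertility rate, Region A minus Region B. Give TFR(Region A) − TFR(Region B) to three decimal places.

Region A:
  Sum of ASFRs = 0.149 + 0.153 + 0.192 + 0.161 + 0.172 + 0.188 + 0.237 + 0.202 + 0.224 + 0.201 = 1.879
  TFR = 1.879
Region B:
  Sum of ASFRs = 0.060 + 0.073 + 0.085 + 0.109 + 0.121 + 0.129 + 0.154 + 0.136 + 0.160 + 0.161 = 1.188
  TFR = 1.188
Difference = 1.879 − 1.188 = 0.691

0.691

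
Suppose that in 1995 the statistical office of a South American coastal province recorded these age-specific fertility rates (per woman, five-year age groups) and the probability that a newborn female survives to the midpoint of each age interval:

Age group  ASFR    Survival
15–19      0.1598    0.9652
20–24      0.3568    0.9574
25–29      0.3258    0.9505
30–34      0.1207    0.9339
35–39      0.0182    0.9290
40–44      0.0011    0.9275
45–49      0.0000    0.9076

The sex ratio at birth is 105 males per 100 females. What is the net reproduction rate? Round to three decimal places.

2.283

Proportion female at birth = 100 / (100 + 105) = 0.48780.
Per-age-group product (5 × ASFR × survival probability):
  15–19: 5 × 0.1598 × 0.9652 = 0.77119
  20–24: 5 × 0.3568 × 0.9574 = 1.70800
  25–29: 5 × 0.3258 × 0.9505 = 1.54836
  30–34: 5 × 0.1207 × 0.9339 = 0.56361
  35–39: 5 × 0.0182 × 0.9290 = 0.08454
  40–44: 5 × 0.0011 × 0.9275 = 0.00510
  45–49: 5 × 0.0000 × 0.9076 = 0.00000
Sum = 4.68080
NRR = 0.48780 × 4.68080 = 2.28329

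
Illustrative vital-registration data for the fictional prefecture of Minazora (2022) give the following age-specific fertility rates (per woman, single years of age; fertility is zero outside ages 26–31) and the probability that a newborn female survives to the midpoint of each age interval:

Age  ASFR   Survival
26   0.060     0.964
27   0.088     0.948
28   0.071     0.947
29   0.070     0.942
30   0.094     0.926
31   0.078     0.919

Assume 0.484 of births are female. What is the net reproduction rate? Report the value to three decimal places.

0.210

Proportion female at birth = 0.484.
Weighting each age-specific rate by interval width and survival:
  26: 1 × 0.060 × 0.964 = 0.05784
  27: 1 × 0.088 × 0.948 = 0.08342
  28: 1 × 0.071 × 0.947 = 0.06724
  29: 1 × 0.070 × 0.942 = 0.06594
  30: 1 × 0.094 × 0.926 = 0.08704
  31: 1 × 0.078 × 0.919 = 0.07168
Sum = 0.43316
NRR = 0.484 × 0.43316 = 0.20965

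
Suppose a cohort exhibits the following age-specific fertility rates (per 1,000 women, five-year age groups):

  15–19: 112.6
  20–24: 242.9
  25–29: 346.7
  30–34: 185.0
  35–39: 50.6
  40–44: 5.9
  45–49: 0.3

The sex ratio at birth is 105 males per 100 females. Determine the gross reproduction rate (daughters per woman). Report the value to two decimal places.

2.30

Proportion female at birth = 100 / (100 + 105) = 0.48780.
Sum of ASFRs = 112.6 + 242.9 + 346.7 + 185.0 + 50.6 + 5.9 + 0.3 = 944.0
TFR = 5 × 944.0 / 1000 = 4.72
GRR = 0.48780 × 4.72 = 2.30242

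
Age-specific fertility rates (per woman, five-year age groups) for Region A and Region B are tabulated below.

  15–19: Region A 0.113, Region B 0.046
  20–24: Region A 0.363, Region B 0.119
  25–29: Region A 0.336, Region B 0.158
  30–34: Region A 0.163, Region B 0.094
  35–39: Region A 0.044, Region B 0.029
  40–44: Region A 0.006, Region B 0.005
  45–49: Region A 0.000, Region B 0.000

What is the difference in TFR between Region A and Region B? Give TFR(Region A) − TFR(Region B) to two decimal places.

2.87

Region A:
  Sum of ASFRs = 0.113 + 0.363 + 0.336 + 0.163 + 0.044 + 0.006 + 0.000 = 1.025
  TFR = 5 × 1.025 = 5.125
Region B:
  Sum of ASFRs = 0.046 + 0.119 + 0.158 + 0.094 + 0.029 + 0.005 + 0.000 = 0.451
  TFR = 5 × 0.451 = 2.255
Difference = 5.125 − 2.255 = 2.87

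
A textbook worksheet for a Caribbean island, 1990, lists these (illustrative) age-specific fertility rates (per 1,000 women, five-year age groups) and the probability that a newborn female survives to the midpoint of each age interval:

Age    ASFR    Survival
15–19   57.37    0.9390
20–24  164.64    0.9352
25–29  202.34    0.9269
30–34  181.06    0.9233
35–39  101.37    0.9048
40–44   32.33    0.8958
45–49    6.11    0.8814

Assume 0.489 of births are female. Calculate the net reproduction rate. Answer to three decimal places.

1.684

Proportion female at birth = 0.489.
Weighting each age-specific rate by interval width and survival:
  15–19: 5 × 57.37/1000 × 0.9390 = 0.26935
  20–24: 5 × 164.64/1000 × 0.9352 = 0.76986
  25–29: 5 × 202.34/1000 × 0.9269 = 0.93774
  30–34: 5 × 181.06/1000 × 0.9233 = 0.83586
  35–39: 5 × 101.37/1000 × 0.9048 = 0.45860
  40–44: 5 × 32.33/1000 × 0.8958 = 0.14481
  45–49: 5 × 6.11/1000 × 0.8814 = 0.02693
Sum = 3.44315
NRR = 0.489 × 3.44315 = 1.68370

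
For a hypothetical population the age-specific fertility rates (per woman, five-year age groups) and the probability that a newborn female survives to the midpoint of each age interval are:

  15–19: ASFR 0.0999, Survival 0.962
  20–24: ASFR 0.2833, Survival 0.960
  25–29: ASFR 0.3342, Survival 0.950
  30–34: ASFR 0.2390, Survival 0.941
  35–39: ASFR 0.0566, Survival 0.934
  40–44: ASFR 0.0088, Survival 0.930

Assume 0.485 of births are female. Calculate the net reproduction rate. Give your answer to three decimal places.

2.356

Proportion female at birth = 0.485.
Each age group contributes 5 × ASFR × survival:
  15–19: 5 × 0.0999 × 0.962 = 0.48052
  20–24: 5 × 0.2833 × 0.960 = 1.35984
  25–29: 5 × 0.3342 × 0.950 = 1.58745
  30–34: 5 × 0.2390 × 0.941 = 1.12450
  35–39: 5 × 0.0566 × 0.934 = 0.26432
  40–44: 5 × 0.0088 × 0.930 = 0.04092
Sum = 4.85755
NRR = 0.485 × 4.85755 = 2.35591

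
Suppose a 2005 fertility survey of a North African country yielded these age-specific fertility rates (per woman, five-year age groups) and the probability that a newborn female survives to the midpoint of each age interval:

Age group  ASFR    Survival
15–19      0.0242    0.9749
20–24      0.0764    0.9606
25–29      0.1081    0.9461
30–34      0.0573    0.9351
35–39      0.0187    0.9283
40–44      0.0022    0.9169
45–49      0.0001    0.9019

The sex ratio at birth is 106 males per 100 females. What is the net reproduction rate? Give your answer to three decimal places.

Proportion female at birth = 100 / (100 + 106) = 0.48544.
Each age group contributes 5 × ASFR × survival:
  15–19: 5 × 0.0242 × 0.9749 = 0.11796
  20–24: 5 × 0.0764 × 0.9606 = 0.36695
  25–29: 5 × 0.1081 × 0.9461 = 0.51137
  30–34: 5 × 0.0573 × 0.9351 = 0.26791
  35–39: 5 × 0.0187 × 0.9283 = 0.08680
  40–44: 5 × 0.0022 × 0.9169 = 0.01009
  45–49: 5 × 0.0001 × 0.9019 = 0.00045
Sum = 1.36153
NRR = 0.48544 × 1.36153 = 0.66094
With NRR below 1 the population is below replacement fertility.

0.661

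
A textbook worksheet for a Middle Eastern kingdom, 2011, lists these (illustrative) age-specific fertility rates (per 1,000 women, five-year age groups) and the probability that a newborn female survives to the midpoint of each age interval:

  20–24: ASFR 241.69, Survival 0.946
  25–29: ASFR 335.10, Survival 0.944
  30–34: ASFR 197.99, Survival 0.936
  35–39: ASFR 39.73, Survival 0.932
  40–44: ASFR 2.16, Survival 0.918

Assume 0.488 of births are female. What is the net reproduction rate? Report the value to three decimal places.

Proportion female at birth = 0.488.
Each age group contributes 5 × ASFR × survival:
  20–24: 5 × 241.69/1000 × 0.946 = 1.14319
  25–29: 5 × 335.10/1000 × 0.944 = 1.58167
  30–34: 5 × 197.99/1000 × 0.936 = 0.92659
  35–39: 5 × 39.73/1000 × 0.932 = 0.18514
  40–44: 5 × 2.16/1000 × 0.918 = 0.00991
Sum = 3.84650
NRR = 0.488 × 3.84650 = 1.87709

1.877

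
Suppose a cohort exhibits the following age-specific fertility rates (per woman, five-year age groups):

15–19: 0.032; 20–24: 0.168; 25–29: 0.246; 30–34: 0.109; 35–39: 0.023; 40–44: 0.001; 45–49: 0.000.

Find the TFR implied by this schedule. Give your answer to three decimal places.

Sum of ASFRs = 0.032 + 0.168 + 0.246 + 0.109 + 0.023 + 0.001 + 0.000 = 0.579
TFR = 5 × 0.579 = 2.895

2.895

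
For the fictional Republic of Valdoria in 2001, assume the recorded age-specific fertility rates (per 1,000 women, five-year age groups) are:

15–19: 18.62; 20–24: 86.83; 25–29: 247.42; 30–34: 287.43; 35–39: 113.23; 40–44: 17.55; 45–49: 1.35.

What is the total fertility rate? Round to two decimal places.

Sum of ASFRs = 18.62 + 86.83 + 247.42 + 287.43 + 113.23 + 17.55 + 1.35 = 772.43
TFR = 5 × 772.43 / 1000 = 3.86215

3.86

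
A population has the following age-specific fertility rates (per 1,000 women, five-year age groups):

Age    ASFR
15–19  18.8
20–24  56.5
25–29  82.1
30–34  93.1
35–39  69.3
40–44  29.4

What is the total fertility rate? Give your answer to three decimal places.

1.746

Sum of ASFRs = 18.8 + 56.5 + 82.1 + 93.1 + 69.3 + 29.4 = 349.2
TFR = 5 × 349.2 / 1000 = 1.746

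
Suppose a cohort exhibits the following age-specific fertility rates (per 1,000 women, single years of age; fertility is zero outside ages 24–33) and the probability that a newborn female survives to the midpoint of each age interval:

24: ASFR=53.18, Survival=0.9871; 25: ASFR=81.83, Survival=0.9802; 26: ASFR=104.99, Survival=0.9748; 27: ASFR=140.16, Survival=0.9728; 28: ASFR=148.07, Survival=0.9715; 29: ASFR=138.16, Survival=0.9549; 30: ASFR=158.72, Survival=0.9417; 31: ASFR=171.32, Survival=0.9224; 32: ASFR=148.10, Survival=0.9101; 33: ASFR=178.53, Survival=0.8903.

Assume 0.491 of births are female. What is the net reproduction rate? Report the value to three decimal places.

Proportion female at birth = 0.491.
Survival-weighted fertility by age (1·fₓ·Sₓ):
  24: 1 × 53.18/1000 × 0.9871 = 0.05249
  25: 1 × 81.83/1000 × 0.9802 = 0.08021
  26: 1 × 104.99/1000 × 0.9748 = 0.10234
  27: 1 × 140.16/1000 × 0.9728 = 0.13635
  28: 1 × 148.07/1000 × 0.9715 = 0.14385
  29: 1 × 138.16/1000 × 0.9549 = 0.13193
  30: 1 × 158.72/1000 × 0.9417 = 0.14947
  31: 1 × 171.32/1000 × 0.9224 = 0.15803
  32: 1 × 148.10/1000 × 0.9101 = 0.13479
  33: 1 × 178.53/1000 × 0.8903 = 0.15895
Sum = 1.24841
NRR = 0.491 × 1.24841 = 0.61297

0.613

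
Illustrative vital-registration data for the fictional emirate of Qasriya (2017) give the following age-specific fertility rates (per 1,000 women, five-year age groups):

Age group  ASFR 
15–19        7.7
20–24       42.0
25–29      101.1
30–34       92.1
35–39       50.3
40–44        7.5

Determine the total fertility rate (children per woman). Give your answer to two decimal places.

Sum of ASFRs = 7.7 + 42.0 + 101.1 + 92.1 + 50.3 + 7.5 = 300.7
TFR = 5 × 300.7 / 1000 = 1.5035

1.50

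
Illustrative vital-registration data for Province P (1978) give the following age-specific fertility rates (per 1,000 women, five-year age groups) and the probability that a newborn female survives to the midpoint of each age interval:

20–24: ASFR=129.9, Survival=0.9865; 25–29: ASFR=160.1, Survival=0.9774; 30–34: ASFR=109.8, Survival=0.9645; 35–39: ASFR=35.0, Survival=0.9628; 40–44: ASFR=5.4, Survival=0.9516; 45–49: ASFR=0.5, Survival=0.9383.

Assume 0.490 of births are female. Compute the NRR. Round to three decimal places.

Proportion female at birth = 0.490.
Weighting each age-specific rate by interval width and survival:
  20–24: 5 × 129.9/1000 × 0.9865 = 0.64073
  25–29: 5 × 160.1/1000 × 0.9774 = 0.78241
  30–34: 5 × 109.8/1000 × 0.9645 = 0.52951
  35–39: 5 × 35.0/1000 × 0.9628 = 0.16849
  40–44: 5 × 5.4/1000 × 0.9516 = 0.02569
  45–49: 5 × 0.5/1000 × 0.9383 = 0.00235
Sum = 2.14918
NRR = 0.490 × 2.14918 = 1.05310

1.053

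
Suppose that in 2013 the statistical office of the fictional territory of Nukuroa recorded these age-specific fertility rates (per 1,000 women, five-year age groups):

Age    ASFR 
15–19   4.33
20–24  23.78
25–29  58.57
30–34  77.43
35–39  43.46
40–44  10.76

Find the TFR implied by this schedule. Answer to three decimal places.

1.092

Sum of ASFRs = 4.33 + 23.78 + 58.57 + 77.43 + 43.46 + 10.76 = 218.33
TFR = 5 × 218.33 / 1000 = 1.09165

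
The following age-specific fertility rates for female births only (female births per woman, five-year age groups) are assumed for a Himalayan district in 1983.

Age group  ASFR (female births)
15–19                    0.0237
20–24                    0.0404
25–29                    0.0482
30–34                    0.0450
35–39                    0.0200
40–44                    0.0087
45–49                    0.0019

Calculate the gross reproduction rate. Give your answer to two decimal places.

Sum of female ASFRs = 0.0237 + 0.0404 + 0.0482 + 0.0450 + 0.0200 + 0.0087 + 0.0019 = 0.1879
GRR = 5 × 0.1879 = 0.9395

0.94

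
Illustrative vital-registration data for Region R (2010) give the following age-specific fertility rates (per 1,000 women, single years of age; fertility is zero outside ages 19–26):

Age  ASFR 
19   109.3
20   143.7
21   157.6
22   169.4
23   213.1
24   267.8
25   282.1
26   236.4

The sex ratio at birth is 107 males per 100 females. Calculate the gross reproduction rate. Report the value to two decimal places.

Proportion female at birth = 100 / (100 + 107) = 0.48309.
Sum of ASFRs = 109.3 + 143.7 + 157.6 + 169.4 + 213.1 + 267.8 + 282.1 + 236.4 = 1579.4
TFR = 1579.4 / 1000 = 1.5794
GRR = 0.48309 × 1.5794 = 0.76299

0.76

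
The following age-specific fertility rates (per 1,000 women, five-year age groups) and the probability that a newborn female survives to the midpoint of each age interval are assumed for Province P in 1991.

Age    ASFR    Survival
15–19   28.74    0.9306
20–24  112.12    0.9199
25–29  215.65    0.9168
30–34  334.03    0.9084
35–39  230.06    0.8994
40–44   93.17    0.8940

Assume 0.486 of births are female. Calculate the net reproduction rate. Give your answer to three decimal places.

2.239

Proportion female at birth = 0.486.
Per-age-group product (5 × ASFR × survival probability):
  15–19: 5 × 28.74/1000 × 0.9306 = 0.13373
  20–24: 5 × 112.12/1000 × 0.9199 = 0.51570
  25–29: 5 × 215.65/1000 × 0.9168 = 0.98854
  30–34: 5 × 334.03/1000 × 0.9084 = 1.51716
  35–39: 5 × 230.06/1000 × 0.8994 = 1.03458
  40–44: 5 × 93.17/1000 × 0.8940 = 0.41647
Sum = 4.60618
NRR = 0.486 × 4.60618 = 2.23860
NRR > 1, so each generation more than replaces itself.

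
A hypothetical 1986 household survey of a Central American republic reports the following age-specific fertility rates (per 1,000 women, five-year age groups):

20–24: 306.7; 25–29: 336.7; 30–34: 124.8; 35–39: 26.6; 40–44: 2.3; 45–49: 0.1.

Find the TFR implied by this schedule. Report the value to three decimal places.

3.986

Sum of ASFRs = 306.7 + 336.7 + 124.8 + 26.6 + 2.3 + 0.1 = 797.2
TFR = 5 × 797.2 / 1000 = 3.986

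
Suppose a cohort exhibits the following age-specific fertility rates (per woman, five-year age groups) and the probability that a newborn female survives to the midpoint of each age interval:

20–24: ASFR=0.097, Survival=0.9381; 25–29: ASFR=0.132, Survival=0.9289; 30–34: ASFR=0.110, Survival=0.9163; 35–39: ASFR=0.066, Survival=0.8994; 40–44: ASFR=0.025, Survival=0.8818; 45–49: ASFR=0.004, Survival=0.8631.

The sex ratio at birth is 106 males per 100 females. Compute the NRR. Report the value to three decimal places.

0.969

Proportion female at birth = 100 / (100 + 106) = 0.48544.
Weighting each age-specific rate by interval width and survival:
  20–24: 5 × 0.097 × 0.9381 = 0.45498
  25–29: 5 × 0.132 × 0.9289 = 0.61307
  30–34: 5 × 0.110 × 0.9163 = 0.50397
  35–39: 5 × 0.066 × 0.8994 = 0.29680
  40–44: 5 × 0.025 × 0.8818 = 0.11023
  45–49: 5 × 0.004 × 0.8631 = 0.01726
Sum = 1.99631
NRR = 0.48544 × 1.99631 = 0.96909
NRR < 1, so the cohort does not fully replace itself.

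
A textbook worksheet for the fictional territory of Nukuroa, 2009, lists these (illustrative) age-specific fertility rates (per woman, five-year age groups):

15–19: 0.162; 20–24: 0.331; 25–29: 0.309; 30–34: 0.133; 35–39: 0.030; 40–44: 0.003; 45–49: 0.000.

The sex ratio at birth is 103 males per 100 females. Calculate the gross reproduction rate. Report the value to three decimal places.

2.384

Proportion female at birth = 100 / (100 + 103) = 0.49261.
Sum of ASFRs = 0.162 + 0.331 + 0.309 + 0.133 + 0.030 + 0.003 + 0.000 = 0.968
TFR = 5 × 0.968 = 4.84
GRR = 0.49261 × 4.84 = 2.38423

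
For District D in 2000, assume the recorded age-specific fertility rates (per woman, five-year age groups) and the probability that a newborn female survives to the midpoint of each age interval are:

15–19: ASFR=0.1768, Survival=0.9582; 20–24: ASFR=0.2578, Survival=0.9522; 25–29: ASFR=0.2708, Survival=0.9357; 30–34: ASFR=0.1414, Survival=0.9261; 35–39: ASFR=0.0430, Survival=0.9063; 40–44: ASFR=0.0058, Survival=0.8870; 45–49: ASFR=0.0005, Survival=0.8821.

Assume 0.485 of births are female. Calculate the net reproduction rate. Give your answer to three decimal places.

Proportion female at birth = 0.485.
Each age group contributes 5 × ASFR × survival:
  15–19: 5 × 0.1768 × 0.9582 = 0.84705
  20–24: 5 × 0.2578 × 0.9522 = 1.22739
  25–29: 5 × 0.2708 × 0.9357 = 1.26694
  30–34: 5 × 0.1414 × 0.9261 = 0.65475
  35–39: 5 × 0.0430 × 0.9063 = 0.19485
  40–44: 5 × 0.0058 × 0.8870 = 0.02572
  45–49: 5 × 0.0005 × 0.8821 = 0.00221
Sum = 4.21891
NRR = 0.485 × 4.21891 = 2.04617

2.046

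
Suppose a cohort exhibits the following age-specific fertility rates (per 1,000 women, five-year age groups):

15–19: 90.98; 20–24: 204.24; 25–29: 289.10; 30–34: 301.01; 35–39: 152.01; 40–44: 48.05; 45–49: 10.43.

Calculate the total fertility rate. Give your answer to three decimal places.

Sum of ASFRs = 90.98 + 204.24 + 289.10 + 301.01 + 152.01 + 48.05 + 10.43 = 1095.82
TFR = 5 × 1095.82 / 1000 = 5.4791

5.479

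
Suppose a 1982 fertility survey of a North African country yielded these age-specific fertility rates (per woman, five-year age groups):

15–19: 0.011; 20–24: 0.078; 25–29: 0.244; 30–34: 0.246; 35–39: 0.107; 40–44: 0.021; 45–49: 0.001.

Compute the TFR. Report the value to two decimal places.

3.54

Sum of ASFRs = 0.011 + 0.078 + 0.244 + 0.246 + 0.107 + 0.021 + 0.001 = 0.708
TFR = 5 × 0.708 = 3.54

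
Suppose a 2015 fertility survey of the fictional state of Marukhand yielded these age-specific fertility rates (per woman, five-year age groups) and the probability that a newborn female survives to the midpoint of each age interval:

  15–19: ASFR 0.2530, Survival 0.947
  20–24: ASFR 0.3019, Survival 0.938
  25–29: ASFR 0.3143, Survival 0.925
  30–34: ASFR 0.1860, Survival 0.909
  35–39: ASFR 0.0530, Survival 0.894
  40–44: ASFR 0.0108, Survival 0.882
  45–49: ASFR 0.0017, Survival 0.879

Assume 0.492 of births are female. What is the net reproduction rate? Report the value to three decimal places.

2.561

Proportion female at birth = 0.492.
Survival-weighted fertility by age (5·fₓ·Sₓ):
  15–19: 5 × 0.2530 × 0.947 = 1.19796
  20–24: 5 × 0.3019 × 0.938 = 1.41591
  25–29: 5 × 0.3143 × 0.925 = 1.45364
  30–34: 5 × 0.1860 × 0.909 = 0.84537
  35–39: 5 × 0.0530 × 0.894 = 0.23691
  40–44: 5 × 0.0108 × 0.882 = 0.04763
  45–49: 5 × 0.0017 × 0.879 = 0.00747
Sum = 5.20489
NRR = 0.492 × 5.20489 = 2.56081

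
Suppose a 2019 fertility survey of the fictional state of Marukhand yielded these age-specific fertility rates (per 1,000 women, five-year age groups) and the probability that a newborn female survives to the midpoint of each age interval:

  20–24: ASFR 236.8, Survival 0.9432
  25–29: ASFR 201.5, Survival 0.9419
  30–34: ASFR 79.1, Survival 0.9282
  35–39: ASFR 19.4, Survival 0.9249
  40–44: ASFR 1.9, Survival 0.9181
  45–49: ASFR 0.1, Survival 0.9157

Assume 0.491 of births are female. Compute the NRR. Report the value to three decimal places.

1.243

Proportion female at birth = 0.491.
Weighting each age-specific rate by interval width and survival:
  20–24: 5 × 236.8/1000 × 0.9432 = 1.11675
  25–29: 5 × 201.5/1000 × 0.9419 = 0.94896
  30–34: 5 × 79.1/1000 × 0.9282 = 0.36710
  35–39: 5 × 19.4/1000 × 0.9249 = 0.08972
  40–44: 5 × 1.9/1000 × 0.9181 = 0.00872
  45–49: 5 × 0.1/1000 × 0.9157 = 0.00046
Sum = 2.53171
NRR = 0.491 × 2.53171 = 1.24307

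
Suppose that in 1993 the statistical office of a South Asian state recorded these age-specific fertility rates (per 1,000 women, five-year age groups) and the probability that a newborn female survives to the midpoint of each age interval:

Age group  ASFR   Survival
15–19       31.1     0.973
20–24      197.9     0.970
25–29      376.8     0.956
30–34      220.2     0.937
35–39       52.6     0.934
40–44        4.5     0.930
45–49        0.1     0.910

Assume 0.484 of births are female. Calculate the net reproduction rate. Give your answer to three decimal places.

Proportion female at birth = 0.484.
Weighting each age-specific rate by interval width and survival:
  15–19: 5 × 31.1/1000 × 0.973 = 0.15130
  20–24: 5 × 197.9/1000 × 0.970 = 0.95982
  25–29: 5 × 376.8/1000 × 0.956 = 1.80110
  30–34: 5 × 220.2/1000 × 0.937 = 1.03164
  35–39: 5 × 52.6/1000 × 0.934 = 0.24564
  40–44: 5 × 4.5/1000 × 0.930 = 0.02093
  45–49: 5 × 0.1/1000 × 0.910 = 0.00046
Sum = 4.21089
NRR = 0.484 × 4.21089 = 2.03807
An NRR exceeding 1 indicates intrinsic growth under these rates.

2.038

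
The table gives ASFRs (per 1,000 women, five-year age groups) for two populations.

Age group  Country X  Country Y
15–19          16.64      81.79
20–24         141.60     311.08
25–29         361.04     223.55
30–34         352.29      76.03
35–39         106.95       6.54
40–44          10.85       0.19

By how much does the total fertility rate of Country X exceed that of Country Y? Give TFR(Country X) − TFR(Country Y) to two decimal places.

1.45

Country X:
  Sum of ASFRs = 16.64 + 141.60 + 361.04 + 352.29 + 106.95 + 10.85 = 989.37
  TFR = 5 × 989.37 / 1000 = 4.94685
Country Y:
  Sum of ASFRs = 81.79 + 311.08 + 223.55 + 76.03 + 6.54 + 0.19 = 699.18
  TFR = 5 × 699.18 / 1000 = 3.4959
Difference = 4.94685 − 3.4959 = 1.45095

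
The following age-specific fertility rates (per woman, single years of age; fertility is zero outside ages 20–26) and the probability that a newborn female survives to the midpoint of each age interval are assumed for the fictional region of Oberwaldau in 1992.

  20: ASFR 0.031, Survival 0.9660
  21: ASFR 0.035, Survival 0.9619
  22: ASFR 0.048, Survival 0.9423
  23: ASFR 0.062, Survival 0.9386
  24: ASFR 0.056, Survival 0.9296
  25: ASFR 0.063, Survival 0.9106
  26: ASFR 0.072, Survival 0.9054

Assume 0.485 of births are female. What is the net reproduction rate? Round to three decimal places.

0.166

Proportion female at birth = 0.485.
Per-age-group product (1 × ASFR × survival probability):
  20: 1 × 0.031 × 0.9660 = 0.02995
  21: 1 × 0.035 × 0.9619 = 0.03367
  22: 1 × 0.048 × 0.9423 = 0.04523
  23: 1 × 0.062 × 0.9386 = 0.05819
  24: 1 × 0.056 × 0.9296 = 0.05206
  25: 1 × 0.063 × 0.9106 = 0.05737
  26: 1 × 0.072 × 0.9054 = 0.06519
Sum = 0.34166
NRR = 0.485 × 0.34166 = 0.16571
With NRR below 1 the population is below replacement fertility.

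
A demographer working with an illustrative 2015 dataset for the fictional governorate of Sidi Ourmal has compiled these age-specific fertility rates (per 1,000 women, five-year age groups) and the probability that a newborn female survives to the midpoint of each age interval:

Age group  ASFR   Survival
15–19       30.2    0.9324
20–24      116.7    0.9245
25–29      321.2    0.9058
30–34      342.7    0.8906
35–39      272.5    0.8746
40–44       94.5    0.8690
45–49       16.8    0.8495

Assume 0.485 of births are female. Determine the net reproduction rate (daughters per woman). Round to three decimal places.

Proportion female at birth = 0.485.
Survival-weighted fertility by age (5·fₓ·Sₓ):
  15–19: 5 × 30.2/1000 × 0.9324 = 0.14079
  20–24: 5 × 116.7/1000 × 0.9245 = 0.53945
  25–29: 5 × 321.2/1000 × 0.9058 = 1.45471
  30–34: 5 × 342.7/1000 × 0.8906 = 1.52604
  35–39: 5 × 272.5/1000 × 0.8746 = 1.19164
  40–44: 5 × 94.5/1000 × 0.8690 = 0.41060
  45–49: 5 × 16.8/1000 × 0.8495 = 0.07136
Sum = 5.33459
NRR = 0.485 × 5.33459 = 2.58728
NRR > 1, so each generation more than replaces itself.

2.587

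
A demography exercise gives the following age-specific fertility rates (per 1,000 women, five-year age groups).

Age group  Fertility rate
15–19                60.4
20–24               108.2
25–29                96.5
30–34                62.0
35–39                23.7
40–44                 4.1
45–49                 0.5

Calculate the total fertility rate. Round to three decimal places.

Sum of ASFRs = 60.4 + 108.2 + 96.5 + 62.0 + 23.7 + 4.1 + 0.5 = 355.4
TFR = 5 × 355.4 / 1000 = 1.777

1.777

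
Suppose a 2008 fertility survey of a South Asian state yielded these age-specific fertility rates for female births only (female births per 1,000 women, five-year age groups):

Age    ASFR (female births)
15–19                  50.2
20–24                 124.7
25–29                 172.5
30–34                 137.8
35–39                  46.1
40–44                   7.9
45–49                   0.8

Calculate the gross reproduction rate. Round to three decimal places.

2.700

Sum of female ASFRs = 50.2 + 124.7 + 172.5 + 137.8 + 46.1 + 7.9 + 0.8 = 540.0
GRR = 5 × 540.0 / 1000 = 2.7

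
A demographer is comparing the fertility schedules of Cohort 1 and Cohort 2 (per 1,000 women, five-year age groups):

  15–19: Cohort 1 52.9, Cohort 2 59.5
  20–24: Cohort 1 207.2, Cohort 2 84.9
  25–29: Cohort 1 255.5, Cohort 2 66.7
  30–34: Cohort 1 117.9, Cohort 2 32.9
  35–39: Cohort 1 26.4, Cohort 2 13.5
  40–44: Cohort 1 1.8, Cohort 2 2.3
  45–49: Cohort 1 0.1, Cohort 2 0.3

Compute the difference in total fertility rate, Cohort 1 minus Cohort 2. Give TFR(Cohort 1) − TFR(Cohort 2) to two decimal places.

2.01

Cohort 1:
  Sum of ASFRs = 52.9 + 207.2 + 255.5 + 117.9 + 26.4 + 1.8 + 0.1 = 661.8
  TFR = 5 × 661.8 / 1000 = 3.309
Cohort 2:
  Sum of ASFRs = 59.5 + 84.9 + 66.7 + 32.9 + 13.5 + 2.3 + 0.3 = 260.1
  TFR = 5 × 260.1 / 1000 = 1.3005
Difference = 3.309 − 1.3005 = 2.0085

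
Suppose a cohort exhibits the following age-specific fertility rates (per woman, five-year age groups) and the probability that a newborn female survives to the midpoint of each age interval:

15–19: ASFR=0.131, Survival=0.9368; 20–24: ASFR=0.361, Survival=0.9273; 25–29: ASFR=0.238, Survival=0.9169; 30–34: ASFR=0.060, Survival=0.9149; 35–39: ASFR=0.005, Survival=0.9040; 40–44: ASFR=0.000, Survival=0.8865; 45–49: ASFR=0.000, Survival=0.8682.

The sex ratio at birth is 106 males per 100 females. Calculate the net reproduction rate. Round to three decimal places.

1.784

Proportion female at birth = 100 / (100 + 106) = 0.48544.
Each age group contributes 5 × ASFR × survival:
  15–19: 5 × 0.131 × 0.9368 = 0.61360
  20–24: 5 × 0.361 × 0.9273 = 1.67378
  25–29: 5 × 0.238 × 0.9169 = 1.09111
  30–34: 5 × 0.060 × 0.9149 = 0.27447
  35–39: 5 × 0.005 × 0.9040 = 0.02260
  40–44: 5 × 0.000 × 0.8865 = 0.00000
  45–49: 5 × 0.000 × 0.8682 = 0.00000
Sum = 3.67556
NRR = 0.48544 × 3.67556 = 1.78426
An NRR exceeding 1 indicates intrinsic growth under these rates.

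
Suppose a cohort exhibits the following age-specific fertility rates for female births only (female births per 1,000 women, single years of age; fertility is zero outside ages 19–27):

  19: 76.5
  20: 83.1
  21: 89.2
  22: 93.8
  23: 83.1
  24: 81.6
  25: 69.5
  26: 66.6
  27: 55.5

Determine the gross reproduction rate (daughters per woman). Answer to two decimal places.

0.70

Sum of female ASFRs = 76.5 + 83.1 + 89.2 + 93.8 + 83.1 + 81.6 + 69.5 + 66.6 + 55.5 = 698.9
GRR = 698.9 / 1000 = 0.6989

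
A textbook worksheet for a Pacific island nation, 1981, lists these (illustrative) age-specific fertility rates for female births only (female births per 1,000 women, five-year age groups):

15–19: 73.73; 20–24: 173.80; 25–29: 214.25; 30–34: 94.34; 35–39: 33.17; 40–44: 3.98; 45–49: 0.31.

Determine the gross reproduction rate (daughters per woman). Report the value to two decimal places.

2.97

Sum of female ASFRs = 73.73 + 173.80 + 214.25 + 94.34 + 33.17 + 3.98 + 0.31 = 593.58
GRR = 5 × 593.58 / 1000 = 2.9679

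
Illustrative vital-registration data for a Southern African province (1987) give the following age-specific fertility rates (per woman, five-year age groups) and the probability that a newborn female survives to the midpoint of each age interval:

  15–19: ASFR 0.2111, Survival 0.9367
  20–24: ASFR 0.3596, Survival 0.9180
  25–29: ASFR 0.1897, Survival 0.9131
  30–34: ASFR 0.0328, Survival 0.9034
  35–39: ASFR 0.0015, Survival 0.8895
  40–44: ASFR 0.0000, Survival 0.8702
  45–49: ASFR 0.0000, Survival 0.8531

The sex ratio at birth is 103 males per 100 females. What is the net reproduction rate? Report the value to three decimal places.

Proportion female at birth = 100 / (100 + 103) = 0.49261.
Per-age-group product (5 × ASFR × survival probability):
  15–19: 5 × 0.2111 × 0.9367 = 0.98869
  20–24: 5 × 0.3596 × 0.9180 = 1.65056
  25–29: 5 × 0.1897 × 0.9131 = 0.86608
  30–34: 5 × 0.0328 × 0.9034 = 0.14816
  35–39: 5 × 0.0015 × 0.8895 = 0.00667
  40–44: 5 × 0.0000 × 0.8702 = 0.00000
  45–49: 5 × 0.0000 × 0.8531 = 0.00000
Sum = 3.66016
NRR = 0.49261 × 3.66016 = 1.80303

1.803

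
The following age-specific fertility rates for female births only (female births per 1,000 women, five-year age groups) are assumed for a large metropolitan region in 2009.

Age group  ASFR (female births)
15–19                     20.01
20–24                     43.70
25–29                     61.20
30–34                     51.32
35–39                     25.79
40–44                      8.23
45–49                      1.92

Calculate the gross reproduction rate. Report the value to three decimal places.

Sum of female ASFRs = 20.01 + 43.70 + 61.20 + 51.32 + 25.79 + 8.23 + 1.92 = 212.17
GRR = 5 × 212.17 / 1000 = 1.06085

1.061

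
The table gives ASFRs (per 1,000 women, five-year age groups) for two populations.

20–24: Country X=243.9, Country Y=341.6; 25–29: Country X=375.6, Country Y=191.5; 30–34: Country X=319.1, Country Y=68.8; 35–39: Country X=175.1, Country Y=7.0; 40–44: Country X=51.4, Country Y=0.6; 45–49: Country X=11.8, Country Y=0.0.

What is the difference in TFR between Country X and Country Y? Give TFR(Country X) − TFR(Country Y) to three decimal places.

Country X:
  Sum of ASFRs = 243.9 + 375.6 + 319.1 + 175.1 + 51.4 + 11.8 = 1176.9
  TFR = 5 × 1176.9 / 1000 = 5.8845
Country Y:
  Sum of ASFRs = 341.6 + 191.5 + 68.8 + 7.0 + 0.6 + 0.0 = 609.5
  TFR = 5 × 609.5 / 1000 = 3.0475
Difference = 5.8845 − 3.0475 = 2.837

2.837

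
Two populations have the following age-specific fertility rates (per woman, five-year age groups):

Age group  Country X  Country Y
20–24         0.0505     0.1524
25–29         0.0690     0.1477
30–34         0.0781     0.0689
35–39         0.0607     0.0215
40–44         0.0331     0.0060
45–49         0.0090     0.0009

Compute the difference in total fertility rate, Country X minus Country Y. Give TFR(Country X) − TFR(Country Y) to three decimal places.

-0.485

Country X:
  Sum of ASFRs = 0.0505 + 0.0690 + 0.0781 + 0.0607 + 0.0331 + 0.0090 = 0.3004
  TFR = 5 × 0.3004 = 1.502
Country Y:
  Sum of ASFRs = 0.1524 + 0.1477 + 0.0689 + 0.0215 + 0.0060 + 0.0009 = 0.3974
  TFR = 5 × 0.3974 = 1.987
Difference = 1.502 − 1.987 = -0.485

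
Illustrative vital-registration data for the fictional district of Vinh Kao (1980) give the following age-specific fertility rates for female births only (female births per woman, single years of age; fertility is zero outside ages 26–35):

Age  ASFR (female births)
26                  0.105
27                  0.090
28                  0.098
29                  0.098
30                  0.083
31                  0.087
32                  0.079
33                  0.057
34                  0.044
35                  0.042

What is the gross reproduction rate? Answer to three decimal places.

0.783

Sum of female ASFRs = 0.105 + 0.090 + 0.098 + 0.098 + 0.083 + 0.087 + 0.079 + 0.057 + 0.044 + 0.042 = 0.783
GRR = 0.783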